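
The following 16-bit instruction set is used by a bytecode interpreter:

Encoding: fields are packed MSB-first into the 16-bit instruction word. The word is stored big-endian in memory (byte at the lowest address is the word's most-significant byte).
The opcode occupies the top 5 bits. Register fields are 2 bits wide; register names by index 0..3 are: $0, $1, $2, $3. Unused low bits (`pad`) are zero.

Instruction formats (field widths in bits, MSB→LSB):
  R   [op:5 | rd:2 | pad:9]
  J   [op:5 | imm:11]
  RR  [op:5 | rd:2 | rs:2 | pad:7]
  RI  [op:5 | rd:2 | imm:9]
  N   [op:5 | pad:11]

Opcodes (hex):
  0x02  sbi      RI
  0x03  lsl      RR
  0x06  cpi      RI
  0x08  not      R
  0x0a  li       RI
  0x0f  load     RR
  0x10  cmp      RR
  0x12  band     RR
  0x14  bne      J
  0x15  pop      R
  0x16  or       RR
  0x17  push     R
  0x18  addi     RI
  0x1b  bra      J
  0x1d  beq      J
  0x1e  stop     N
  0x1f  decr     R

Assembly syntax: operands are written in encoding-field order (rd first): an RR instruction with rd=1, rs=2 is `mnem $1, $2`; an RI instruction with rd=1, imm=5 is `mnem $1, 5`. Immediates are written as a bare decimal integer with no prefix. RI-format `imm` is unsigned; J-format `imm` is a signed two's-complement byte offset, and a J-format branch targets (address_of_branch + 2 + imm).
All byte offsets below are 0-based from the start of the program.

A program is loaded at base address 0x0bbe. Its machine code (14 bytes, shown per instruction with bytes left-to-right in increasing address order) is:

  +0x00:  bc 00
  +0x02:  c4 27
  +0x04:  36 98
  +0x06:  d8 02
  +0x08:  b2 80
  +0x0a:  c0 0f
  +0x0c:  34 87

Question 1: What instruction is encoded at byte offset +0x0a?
addi $0, 15

+0x0a: c0 0f ⇒ word 0xc00f (big)
  op=0xc00f>>11=0x18 ⇒ addi (RI)
  rd@[10:9]=0x0 ⇒ $0
  imm@[8:0]=0xf ⇒ 15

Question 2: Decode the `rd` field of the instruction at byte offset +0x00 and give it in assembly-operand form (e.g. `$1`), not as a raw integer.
$2

[00] bc 00 → 0xbc00
  op=0xbc00>>11=0x17 ⇒ push (R)
  rd@[10:9]=0x2 ⇒ $2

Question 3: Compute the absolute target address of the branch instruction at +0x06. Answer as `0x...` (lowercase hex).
0x0bc8

off 0x06: read d8 02 as big → 0xd802
  top 5b → 0x1b → bra [J]
  imm@[10:0]=0x2 ⇒ 2
  target = base 0x0bbe + off 0x06 + 2 + imm 2 = 0x0bc8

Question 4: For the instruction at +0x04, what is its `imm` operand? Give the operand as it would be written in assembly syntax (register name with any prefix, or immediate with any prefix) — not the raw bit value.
@+04  big-endian(36 98) = 0x3698
  top 5b → 0x6 → cpi [RI]
  rd: (w>>9)&0x3=0x3 → $3
  imm: (w>>0)&0x1ff=0x98 → 152

152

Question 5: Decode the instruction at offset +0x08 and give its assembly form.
off 0x08: read b2 80 as big → 0xb280
  opcode bits[15:11]=0x16: or/RR
  rd@[10:9]=0x1 ⇒ $1
  rs@[8:7]=0x1 ⇒ $1

or $1, $1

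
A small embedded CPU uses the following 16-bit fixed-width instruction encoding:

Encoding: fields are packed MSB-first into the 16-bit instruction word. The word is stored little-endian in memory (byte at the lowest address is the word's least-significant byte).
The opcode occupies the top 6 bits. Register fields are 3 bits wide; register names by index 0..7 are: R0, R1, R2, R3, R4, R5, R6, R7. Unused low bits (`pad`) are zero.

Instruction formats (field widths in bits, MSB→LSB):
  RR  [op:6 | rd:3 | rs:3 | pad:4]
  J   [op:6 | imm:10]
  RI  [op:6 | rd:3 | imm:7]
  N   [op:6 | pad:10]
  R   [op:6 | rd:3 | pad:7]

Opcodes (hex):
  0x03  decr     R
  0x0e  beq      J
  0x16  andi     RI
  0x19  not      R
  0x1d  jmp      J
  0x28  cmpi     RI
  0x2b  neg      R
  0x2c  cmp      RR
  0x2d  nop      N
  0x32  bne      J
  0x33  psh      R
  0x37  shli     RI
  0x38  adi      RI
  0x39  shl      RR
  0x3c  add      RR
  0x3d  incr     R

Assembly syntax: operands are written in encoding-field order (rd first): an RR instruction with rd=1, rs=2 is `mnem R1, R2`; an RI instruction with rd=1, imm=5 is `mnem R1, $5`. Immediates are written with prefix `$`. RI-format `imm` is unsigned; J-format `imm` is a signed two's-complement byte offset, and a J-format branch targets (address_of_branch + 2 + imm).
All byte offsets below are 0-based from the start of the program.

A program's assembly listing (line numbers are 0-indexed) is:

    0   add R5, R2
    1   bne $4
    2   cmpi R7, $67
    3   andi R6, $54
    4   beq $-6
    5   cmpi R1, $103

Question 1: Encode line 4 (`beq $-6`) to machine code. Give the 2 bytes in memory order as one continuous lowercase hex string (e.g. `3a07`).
fa3b

line 4 (beq): pack op=0xe:6|imm=-6:10 = 0x3bfa; little→ fa 3b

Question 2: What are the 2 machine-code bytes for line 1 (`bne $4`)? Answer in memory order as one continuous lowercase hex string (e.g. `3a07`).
04c8

L1: bne op=0x32:6|imm=4:10 ⇒ 0xc804 ⇒ little 04 c8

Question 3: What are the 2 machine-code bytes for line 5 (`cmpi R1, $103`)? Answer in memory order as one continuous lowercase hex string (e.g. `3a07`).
5. cmpi fields op=0x28:6|rd=1:3|imm=103:7 → word a0e7h → e7 a0

e7a0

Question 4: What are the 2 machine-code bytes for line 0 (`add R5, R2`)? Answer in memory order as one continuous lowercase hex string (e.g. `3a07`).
L0: add op=0x3c:6|rd=5:3|rs=2:3|pad=0:4 ⇒ 0xf2a0 ⇒ little a0 f2

a0f2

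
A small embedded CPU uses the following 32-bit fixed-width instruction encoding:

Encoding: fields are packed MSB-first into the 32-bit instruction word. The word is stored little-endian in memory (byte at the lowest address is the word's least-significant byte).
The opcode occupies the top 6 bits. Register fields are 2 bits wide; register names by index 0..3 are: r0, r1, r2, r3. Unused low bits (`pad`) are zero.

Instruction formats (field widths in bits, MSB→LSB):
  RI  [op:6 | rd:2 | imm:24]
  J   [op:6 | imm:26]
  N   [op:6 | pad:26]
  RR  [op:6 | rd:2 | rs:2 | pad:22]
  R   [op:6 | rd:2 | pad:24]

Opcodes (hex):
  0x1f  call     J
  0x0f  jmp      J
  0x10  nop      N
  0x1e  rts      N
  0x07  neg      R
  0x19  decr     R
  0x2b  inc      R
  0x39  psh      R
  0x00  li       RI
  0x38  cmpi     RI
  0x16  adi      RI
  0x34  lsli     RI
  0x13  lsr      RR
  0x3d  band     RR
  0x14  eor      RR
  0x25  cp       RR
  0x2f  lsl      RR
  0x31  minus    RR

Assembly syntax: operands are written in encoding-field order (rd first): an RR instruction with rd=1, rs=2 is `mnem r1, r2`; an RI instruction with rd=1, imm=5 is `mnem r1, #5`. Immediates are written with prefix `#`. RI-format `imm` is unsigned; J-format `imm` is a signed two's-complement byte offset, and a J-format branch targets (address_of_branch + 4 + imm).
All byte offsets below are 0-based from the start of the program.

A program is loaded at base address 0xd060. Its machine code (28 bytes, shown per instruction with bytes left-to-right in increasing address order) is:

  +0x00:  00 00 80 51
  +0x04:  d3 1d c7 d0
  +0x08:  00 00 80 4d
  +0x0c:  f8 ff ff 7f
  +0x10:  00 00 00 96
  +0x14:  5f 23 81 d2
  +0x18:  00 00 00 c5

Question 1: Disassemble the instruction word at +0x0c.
off 0x0c: read f8 ff ff 7f as little → 0x7ffffff8
  top 6b → 0x1f → call [J]
  [25:0] imm=67108856 (s26→-8) = #-8

call #-8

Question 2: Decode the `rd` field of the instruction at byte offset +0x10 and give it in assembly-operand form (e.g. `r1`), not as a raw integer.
[10] 00 00 00 96 → 0x96000000
  op=0x96000000>>26=0x25 ⇒ cp (RR)
  [25:24] rd=2 = r2
  [23:22] rs=0 = r0

r2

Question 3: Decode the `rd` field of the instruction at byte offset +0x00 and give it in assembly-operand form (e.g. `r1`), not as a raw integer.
r1

[00] 00 00 80 51 → 0x51800000
  op=0x51800000>>26=0x14 ⇒ eor (RR)
  rd@[25:24]=0x1 ⇒ r1
  rs@[23:22]=0x2 ⇒ r2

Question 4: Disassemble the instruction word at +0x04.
[04] d3 1d c7 d0 → 0xd0c71dd3
  opcode bits[31:26]=0x34: lsli/RI
  rd@[25:24]=0x0 ⇒ r0
  imm@[23:0]=0xc71dd3 ⇒ #13049299

lsli r0, #13049299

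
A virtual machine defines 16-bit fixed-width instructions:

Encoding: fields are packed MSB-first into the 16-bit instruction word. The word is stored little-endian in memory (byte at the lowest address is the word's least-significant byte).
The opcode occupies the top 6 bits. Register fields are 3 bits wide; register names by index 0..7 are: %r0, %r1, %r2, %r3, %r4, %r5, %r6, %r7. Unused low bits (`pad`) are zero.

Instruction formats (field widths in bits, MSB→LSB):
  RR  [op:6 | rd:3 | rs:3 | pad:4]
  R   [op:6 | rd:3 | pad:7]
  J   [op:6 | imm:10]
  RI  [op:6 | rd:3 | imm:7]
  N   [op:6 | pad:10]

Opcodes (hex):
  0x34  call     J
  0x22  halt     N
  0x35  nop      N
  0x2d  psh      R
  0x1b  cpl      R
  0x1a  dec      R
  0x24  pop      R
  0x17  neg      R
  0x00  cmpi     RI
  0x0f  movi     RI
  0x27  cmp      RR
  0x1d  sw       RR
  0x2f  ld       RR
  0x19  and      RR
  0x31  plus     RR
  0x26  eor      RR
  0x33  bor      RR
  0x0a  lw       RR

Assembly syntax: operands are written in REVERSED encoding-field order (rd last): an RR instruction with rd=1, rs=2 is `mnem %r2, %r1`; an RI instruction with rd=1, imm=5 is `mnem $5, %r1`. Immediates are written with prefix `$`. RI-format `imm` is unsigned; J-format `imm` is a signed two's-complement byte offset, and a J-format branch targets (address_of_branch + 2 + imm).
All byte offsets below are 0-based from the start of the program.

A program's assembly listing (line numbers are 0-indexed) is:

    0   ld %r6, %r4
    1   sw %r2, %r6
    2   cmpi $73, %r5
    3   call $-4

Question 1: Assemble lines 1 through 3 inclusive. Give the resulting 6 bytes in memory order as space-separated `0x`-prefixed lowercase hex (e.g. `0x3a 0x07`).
0x20 0x77 0xc9 0x02 0xfc 0xd3

1. sw fields op=0x1d:6|rd=6:3|rs=2:3|pad=0:4 → word 7720h → 20 77
2. cmpi fields op=0x0:6|rd=5:3|imm=73:7 → word 02c9h → c9 02
3. call fields op=0x34:6|imm=-4:10 → word d3fch → fc d3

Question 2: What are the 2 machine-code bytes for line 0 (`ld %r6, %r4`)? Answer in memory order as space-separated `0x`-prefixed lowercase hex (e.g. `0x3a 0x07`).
L0: ld op=0x2f:6|rd=4:3|rs=6:3|pad=0:4 ⇒ 0xbe60 ⇒ little 60 be

0x60 0xbe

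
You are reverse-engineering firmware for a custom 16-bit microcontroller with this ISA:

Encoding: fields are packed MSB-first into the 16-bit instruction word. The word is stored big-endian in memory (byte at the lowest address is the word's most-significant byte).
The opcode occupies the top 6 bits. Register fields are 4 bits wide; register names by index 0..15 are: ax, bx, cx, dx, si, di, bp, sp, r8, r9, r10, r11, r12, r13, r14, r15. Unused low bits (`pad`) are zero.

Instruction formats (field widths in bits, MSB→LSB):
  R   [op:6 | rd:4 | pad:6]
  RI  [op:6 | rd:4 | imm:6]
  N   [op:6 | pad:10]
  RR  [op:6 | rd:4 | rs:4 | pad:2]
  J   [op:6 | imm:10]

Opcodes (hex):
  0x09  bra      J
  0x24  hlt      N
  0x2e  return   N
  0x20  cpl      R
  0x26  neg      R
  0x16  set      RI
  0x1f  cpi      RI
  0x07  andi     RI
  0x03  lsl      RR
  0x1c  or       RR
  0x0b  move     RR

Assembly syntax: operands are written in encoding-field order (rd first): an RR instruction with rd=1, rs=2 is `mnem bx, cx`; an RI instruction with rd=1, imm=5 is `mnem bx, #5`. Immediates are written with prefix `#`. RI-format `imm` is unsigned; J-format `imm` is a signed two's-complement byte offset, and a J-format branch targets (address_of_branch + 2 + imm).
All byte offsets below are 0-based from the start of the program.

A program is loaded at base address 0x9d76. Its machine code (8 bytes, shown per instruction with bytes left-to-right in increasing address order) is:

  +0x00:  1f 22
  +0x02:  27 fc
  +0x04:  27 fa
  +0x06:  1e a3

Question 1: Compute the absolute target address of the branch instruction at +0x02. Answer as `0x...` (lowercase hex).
@+02  big-endian(27 fc) = 0x27fc
  opcode bits[15:10]=0x9: bra/J
  imm@[9:0]=0x3fc (s10→-4) ⇒ #-4
  target = base 0x9d76 + off 0x02 + 2 + imm -4 = 0x9d76

0x9d76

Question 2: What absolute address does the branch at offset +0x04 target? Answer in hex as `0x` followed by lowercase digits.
[04] 27 fa → 0x27fa
  op=0x27fa>>10=0x9 ⇒ bra (J)
  [9:0] imm=1018 (s10→-6) = #-6
  target = base 0x9d76 + off 0x04 + 2 + imm -6 = 0x9d76

0x9d76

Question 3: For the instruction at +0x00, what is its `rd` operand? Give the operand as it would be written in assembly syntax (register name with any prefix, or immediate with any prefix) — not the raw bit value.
r12

off 0x00: read 1f 22 as big → 0x1f22
  top 6b → 0x7 → andi [RI]
  [9:6] rd=12 = r12
  [5:0] imm=34 = #34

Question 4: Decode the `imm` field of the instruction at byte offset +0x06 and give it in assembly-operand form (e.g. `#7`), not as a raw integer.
#35

[06] 1e a3 → 0x1ea3
  op=0x1ea3>>10=0x7 ⇒ andi (RI)
  [9:6] rd=10 = r10
  [5:0] imm=35 = #35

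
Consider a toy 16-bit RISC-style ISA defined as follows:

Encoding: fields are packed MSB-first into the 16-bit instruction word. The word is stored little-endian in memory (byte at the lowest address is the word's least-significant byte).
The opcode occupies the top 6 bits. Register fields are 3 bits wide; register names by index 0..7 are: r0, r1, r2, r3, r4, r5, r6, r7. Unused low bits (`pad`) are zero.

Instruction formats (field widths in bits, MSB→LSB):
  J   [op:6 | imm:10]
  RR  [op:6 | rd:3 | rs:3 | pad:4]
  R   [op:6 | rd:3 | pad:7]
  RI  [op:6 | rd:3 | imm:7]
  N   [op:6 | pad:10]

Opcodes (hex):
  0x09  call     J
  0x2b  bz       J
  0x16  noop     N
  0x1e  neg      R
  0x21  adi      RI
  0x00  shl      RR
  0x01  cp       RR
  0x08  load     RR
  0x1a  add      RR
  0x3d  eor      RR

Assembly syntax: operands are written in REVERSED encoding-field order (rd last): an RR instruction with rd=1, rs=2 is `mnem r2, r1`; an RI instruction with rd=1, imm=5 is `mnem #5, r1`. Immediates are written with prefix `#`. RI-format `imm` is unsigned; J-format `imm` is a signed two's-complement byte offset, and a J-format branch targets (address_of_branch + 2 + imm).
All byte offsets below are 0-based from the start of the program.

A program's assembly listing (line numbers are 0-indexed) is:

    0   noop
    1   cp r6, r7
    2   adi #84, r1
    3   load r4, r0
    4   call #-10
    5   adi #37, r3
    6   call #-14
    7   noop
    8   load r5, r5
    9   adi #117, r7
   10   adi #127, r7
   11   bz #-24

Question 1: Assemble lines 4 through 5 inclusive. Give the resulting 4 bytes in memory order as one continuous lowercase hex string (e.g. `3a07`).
L4: call op=0x9:6|imm=-10:10 ⇒ 0x27f6 ⇒ little f6 27
L5: adi op=0x21:6|rd=3:3|imm=37:7 ⇒ 0x85a5 ⇒ little a5 85

f627a585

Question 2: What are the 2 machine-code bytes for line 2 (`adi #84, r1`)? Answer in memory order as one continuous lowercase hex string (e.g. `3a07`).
2. adi fields op=0x21:6|rd=1:3|imm=84:7 → word 84d4h → d4 84

d484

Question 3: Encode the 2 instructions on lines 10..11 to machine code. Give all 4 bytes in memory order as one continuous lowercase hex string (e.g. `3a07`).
L10: adi op=0x21:6|rd=7:3|imm=127:7 ⇒ 0x87ff ⇒ little ff 87
L11: bz op=0x2b:6|imm=-24:10 ⇒ 0xafe8 ⇒ little e8 af

ff87e8af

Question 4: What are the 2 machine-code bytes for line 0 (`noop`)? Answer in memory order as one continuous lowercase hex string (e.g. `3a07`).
0058

line 0 (noop): pack op=0x16:6|pad=0:10 = 0x5800; little→ 00 58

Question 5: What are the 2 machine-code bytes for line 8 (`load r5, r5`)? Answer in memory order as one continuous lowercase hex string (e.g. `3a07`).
d022

line 8 (load): pack op=0x8:6|rd=5:3|rs=5:3|pad=0:4 = 0x22d0; little→ d0 22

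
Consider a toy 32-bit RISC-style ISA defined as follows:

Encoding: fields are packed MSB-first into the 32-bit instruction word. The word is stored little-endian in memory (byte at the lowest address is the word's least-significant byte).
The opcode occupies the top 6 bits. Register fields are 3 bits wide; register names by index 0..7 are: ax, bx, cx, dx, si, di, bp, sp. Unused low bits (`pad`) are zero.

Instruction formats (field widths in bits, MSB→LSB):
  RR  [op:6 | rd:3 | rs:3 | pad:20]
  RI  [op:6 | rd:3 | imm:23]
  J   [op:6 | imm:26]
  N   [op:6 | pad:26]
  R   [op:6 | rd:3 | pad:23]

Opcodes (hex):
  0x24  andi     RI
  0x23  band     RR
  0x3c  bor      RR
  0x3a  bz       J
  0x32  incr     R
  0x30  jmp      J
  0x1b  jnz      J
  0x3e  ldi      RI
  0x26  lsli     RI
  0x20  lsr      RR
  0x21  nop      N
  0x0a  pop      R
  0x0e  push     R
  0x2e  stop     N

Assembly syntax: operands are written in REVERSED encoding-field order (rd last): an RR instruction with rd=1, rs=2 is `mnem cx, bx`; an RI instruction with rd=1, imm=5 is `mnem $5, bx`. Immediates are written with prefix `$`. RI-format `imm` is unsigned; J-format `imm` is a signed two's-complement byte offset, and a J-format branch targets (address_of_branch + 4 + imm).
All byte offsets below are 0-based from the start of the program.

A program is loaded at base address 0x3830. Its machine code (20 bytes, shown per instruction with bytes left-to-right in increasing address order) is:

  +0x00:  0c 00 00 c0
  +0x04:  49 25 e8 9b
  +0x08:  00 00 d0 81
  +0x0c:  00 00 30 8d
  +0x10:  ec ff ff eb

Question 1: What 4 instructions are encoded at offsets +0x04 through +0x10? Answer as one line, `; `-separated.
lsli $6825289, sp; lsr di, dx; band dx, cx; bz $-20

@+04  little-endian(49 25 e8 9b) = 0x9be82549
  op=0x9be82549>>26=0x26 ⇒ lsli (RI)
  [25:23] rd=7 = sp
  [22:0] imm=6825289 = $6825289
@+08  little-endian(00 00 d0 81) = 0x81d00000
  op=0x81d00000>>26=0x20 ⇒ lsr (RR)
  [25:23] rd=3 = dx
  [22:20] rs=5 = di
@+0c  little-endian(00 00 30 8d) = 0x8d300000
  op=0x8d300000>>26=0x23 ⇒ band (RR)
  [25:23] rd=2 = cx
  [22:20] rs=3 = dx
@+10  little-endian(ec ff ff eb) = 0xebffffec
  op=0xebffffec>>26=0x3a ⇒ bz (J)
  [25:0] imm=67108844 (s26→-20) = $-20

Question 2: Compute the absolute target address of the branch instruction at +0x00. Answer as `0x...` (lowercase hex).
0x3840

+0x00: 0c 00 00 c0 ⇒ word 0xc000000c (little)
  top 6b → 0x30 → jmp [J]
  imm@[25:0]=0xc ⇒ $12
  target = base 0x3830 + off 0x00 + 4 + imm 12 = 0x3840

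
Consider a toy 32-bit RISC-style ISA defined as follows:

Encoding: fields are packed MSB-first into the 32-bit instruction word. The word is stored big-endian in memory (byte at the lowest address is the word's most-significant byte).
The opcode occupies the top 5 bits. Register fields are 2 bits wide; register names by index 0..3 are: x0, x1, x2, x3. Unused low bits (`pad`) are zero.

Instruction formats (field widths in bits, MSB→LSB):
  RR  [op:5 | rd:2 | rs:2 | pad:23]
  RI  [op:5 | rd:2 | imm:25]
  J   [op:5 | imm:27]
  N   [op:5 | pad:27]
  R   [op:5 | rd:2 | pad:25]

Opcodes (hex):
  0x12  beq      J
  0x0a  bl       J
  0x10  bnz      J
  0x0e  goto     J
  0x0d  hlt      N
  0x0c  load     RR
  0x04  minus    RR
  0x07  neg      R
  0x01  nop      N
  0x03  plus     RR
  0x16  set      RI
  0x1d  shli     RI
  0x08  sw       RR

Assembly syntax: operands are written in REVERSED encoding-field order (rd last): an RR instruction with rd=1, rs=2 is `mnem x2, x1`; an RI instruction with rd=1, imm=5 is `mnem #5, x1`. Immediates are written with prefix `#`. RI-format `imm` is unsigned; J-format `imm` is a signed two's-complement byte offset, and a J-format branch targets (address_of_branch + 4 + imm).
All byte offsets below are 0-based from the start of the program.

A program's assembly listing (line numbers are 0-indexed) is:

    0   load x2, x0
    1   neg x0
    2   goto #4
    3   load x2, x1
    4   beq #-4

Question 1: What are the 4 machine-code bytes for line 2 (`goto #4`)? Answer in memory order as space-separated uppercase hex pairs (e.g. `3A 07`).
2. goto fields op=0xe:5|imm=4:27 → word 70000004h → 70 00 00 04

70 00 00 04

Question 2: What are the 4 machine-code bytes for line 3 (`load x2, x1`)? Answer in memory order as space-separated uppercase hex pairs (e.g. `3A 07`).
3. load fields op=0xc:5|rd=1:2|rs=2:2|pad=0:23 → word 63000000h → 63 00 00 00

63 00 00 00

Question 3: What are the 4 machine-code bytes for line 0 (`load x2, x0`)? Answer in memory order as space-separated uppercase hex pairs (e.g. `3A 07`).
61 00 00 00

line 0 (load): pack op=0xc:5|rd=0:2|rs=2:2|pad=0:23 = 0x61000000; big→ 61 00 00 00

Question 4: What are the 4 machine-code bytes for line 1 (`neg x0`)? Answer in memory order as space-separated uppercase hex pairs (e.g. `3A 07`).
1. neg fields op=0x7:5|rd=0:2|pad=0:25 → word 38000000h → 38 00 00 00

38 00 00 00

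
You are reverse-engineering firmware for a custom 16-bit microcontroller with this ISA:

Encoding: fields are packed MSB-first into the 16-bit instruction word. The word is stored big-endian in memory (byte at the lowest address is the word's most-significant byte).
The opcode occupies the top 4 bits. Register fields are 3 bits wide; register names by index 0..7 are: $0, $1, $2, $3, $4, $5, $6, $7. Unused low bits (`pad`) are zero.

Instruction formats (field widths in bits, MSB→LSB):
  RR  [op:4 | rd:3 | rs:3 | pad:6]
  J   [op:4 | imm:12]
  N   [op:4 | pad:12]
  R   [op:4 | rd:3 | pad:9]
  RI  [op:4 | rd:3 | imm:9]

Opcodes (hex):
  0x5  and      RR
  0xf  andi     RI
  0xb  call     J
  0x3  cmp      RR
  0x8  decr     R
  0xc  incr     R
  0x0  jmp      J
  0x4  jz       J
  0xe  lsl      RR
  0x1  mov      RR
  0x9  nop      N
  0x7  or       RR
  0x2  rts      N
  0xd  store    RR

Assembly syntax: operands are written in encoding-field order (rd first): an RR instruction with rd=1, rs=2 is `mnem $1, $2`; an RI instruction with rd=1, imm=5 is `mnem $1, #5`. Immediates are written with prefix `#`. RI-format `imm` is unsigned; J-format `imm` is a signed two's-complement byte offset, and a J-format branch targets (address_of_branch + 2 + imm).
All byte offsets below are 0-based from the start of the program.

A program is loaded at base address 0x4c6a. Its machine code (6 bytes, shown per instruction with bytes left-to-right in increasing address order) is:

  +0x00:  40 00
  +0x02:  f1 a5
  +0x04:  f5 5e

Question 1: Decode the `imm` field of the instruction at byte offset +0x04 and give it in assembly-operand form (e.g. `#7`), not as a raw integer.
off 0x04: read f5 5e as big → 0xf55e
  opcode bits[15:12]=0xf: andi/RI
  rd: (w>>9)&0x7=0x2 → $2
  imm: (w>>0)&0x1ff=0x15e → #350

#350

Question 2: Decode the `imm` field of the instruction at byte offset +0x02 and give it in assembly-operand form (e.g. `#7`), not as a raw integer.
@+02  big-endian(f1 a5) = 0xf1a5
  opcode bits[15:12]=0xf: andi/RI
  rd@[11:9]=0x0 ⇒ $0
  imm@[8:0]=0x1a5 ⇒ #421

#421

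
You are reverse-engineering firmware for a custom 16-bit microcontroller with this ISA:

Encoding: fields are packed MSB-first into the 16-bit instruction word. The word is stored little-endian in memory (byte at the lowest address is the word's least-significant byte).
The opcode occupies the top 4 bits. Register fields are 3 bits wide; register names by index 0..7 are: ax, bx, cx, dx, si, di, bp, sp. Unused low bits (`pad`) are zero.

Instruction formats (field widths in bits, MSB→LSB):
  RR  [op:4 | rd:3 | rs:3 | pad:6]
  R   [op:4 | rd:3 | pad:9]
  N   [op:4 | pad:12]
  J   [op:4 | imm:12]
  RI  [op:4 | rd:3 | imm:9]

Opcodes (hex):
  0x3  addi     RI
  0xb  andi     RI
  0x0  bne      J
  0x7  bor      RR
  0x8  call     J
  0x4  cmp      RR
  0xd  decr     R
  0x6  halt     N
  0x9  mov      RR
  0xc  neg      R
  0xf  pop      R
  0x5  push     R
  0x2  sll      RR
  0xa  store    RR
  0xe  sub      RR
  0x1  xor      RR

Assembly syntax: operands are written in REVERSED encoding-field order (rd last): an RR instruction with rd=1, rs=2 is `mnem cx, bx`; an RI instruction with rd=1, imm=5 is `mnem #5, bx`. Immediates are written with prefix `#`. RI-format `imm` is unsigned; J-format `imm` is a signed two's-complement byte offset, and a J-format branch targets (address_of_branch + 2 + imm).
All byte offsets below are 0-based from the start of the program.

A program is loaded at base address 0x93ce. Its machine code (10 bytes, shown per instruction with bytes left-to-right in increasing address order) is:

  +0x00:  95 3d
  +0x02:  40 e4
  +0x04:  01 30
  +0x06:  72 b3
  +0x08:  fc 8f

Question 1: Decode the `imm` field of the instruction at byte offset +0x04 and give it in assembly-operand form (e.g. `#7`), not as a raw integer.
#1

+0x04: 01 30 ⇒ word 0x3001 (little)
  top 4b → 0x3 → addi [RI]
  rd@[11:9]=0x0 ⇒ ax
  imm@[8:0]=0x1 ⇒ #1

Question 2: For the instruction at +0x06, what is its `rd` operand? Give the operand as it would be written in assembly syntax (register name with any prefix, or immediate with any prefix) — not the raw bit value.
bx

off 0x06: read 72 b3 as little → 0xb372
  opcode bits[15:12]=0xb: andi/RI
  rd: (w>>9)&0x7=0x1 → bx
  imm: (w>>0)&0x1ff=0x172 → #370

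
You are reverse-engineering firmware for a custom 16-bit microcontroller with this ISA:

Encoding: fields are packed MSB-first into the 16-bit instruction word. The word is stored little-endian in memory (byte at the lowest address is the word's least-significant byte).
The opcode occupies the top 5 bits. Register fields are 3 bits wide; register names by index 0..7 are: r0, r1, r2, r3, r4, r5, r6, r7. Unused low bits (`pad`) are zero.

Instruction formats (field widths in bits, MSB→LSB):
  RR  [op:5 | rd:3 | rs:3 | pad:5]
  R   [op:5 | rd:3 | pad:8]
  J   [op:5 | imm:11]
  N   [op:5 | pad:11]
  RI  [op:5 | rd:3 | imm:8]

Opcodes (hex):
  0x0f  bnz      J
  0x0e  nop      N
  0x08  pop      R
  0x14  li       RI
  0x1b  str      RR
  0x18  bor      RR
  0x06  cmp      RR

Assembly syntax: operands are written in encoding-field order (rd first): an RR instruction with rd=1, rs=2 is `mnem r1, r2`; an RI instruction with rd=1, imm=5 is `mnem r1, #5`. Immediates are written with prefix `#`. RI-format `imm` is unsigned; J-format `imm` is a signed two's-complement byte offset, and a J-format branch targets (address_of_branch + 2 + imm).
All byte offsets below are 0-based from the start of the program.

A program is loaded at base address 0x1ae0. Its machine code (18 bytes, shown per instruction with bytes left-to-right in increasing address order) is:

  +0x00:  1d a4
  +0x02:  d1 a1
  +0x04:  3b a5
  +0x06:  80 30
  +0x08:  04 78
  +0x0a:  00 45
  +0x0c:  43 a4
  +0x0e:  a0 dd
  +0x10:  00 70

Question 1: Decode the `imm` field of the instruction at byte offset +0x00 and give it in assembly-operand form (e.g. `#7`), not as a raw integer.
+0x00: 1d a4 ⇒ word 0xa41d (little)
  op=0xa41d>>11=0x14 ⇒ li (RI)
  [10:8] rd=4 = r4
  [7:0] imm=29 = #29

#29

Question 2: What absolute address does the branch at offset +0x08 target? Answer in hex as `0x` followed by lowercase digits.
0x1aee

@+08  little-endian(04 78) = 0x7804
  top 5b → 0xf → bnz [J]
  [10:0] imm=4 = #4
  target = base 0x1ae0 + off 0x08 + 2 + imm 4 = 0x1aee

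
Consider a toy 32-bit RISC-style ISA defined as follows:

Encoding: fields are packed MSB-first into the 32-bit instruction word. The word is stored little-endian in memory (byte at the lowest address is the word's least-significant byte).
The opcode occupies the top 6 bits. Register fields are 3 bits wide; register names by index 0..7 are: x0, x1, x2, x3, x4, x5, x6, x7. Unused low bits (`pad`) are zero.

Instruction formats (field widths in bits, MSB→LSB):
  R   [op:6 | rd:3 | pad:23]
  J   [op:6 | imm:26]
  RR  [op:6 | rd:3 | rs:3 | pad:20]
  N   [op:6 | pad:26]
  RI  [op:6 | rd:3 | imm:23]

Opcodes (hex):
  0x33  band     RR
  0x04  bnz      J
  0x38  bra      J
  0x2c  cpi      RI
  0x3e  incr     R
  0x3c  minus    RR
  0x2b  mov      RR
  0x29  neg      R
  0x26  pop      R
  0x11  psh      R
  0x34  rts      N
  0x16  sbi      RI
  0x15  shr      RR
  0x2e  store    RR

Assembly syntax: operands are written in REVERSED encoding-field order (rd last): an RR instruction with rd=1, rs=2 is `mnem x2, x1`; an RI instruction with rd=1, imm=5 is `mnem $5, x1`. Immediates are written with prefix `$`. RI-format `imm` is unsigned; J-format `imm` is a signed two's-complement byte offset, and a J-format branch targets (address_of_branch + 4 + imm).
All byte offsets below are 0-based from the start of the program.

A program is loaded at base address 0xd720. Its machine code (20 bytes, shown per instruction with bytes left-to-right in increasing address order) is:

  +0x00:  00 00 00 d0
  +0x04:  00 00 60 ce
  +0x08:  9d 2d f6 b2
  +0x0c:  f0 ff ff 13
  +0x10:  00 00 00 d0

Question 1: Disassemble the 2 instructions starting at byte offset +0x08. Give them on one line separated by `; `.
cpi $7744925, x5; bnz $-16

[08] 9d 2d f6 b2 → 0xb2f62d9d
  top 6b → 0x2c → cpi [RI]
  rd: (w>>23)&0x7=0x5 → x5
  imm: (w>>0)&0x7fffff=0x762d9d → $7744925
[0c] f0 ff ff 13 → 0x13fffff0
  top 6b → 0x4 → bnz [J]
  imm: (w>>0)&0x3ffffff=0x3fffff0 (s26→-16) → $-16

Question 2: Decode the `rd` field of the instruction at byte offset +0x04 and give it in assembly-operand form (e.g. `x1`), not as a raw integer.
x4

+0x04: 00 00 60 ce ⇒ word 0xce600000 (little)
  opcode bits[31:26]=0x33: band/RR
  [25:23] rd=4 = x4
  [22:20] rs=6 = x6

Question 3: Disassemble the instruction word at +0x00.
off 0x00: read 00 00 00 d0 as little → 0xd0000000
  top 6b → 0x34 → rts [N]

rts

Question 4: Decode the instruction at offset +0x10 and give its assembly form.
rts

+0x10: 00 00 00 d0 ⇒ word 0xd0000000 (little)
  opcode bits[31:26]=0x34: rts/N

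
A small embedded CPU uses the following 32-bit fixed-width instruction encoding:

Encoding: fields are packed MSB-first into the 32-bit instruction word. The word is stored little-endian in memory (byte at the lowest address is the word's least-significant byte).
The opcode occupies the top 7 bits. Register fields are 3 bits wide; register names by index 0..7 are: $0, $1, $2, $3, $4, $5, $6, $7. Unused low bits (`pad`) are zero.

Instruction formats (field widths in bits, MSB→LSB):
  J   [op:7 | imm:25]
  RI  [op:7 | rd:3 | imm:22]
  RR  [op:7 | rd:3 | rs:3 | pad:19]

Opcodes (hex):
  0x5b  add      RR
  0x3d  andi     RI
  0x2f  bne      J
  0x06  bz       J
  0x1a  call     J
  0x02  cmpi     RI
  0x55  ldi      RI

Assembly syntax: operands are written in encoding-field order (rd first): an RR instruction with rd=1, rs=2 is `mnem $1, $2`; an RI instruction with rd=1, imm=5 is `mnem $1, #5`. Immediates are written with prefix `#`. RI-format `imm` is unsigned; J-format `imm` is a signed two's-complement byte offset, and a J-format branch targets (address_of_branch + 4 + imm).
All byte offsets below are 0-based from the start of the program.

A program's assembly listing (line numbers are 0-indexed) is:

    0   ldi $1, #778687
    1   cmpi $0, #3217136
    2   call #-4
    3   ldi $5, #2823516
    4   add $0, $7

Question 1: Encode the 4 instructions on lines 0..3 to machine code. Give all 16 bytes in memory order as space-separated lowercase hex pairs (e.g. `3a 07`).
bf e1 4b aa f0 16 31 04 fc ff ff 35 5c 15 6b ab

line 0 (ldi): pack op=0x55:7|rd=1:3|imm=778687:22 = 0xaa4be1bf; little→ bf e1 4b aa
line 1 (cmpi): pack op=0x2:7|rd=0:3|imm=3217136:22 = 0x043116f0; little→ f0 16 31 04
line 2 (call): pack op=0x1a:7|imm=-4:25 = 0x35fffffc; little→ fc ff ff 35
line 3 (ldi): pack op=0x55:7|rd=5:3|imm=2823516:22 = 0xab6b155c; little→ 5c 15 6b ab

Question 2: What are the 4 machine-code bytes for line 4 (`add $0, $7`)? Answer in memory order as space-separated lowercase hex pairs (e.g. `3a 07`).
00 00 38 b6

L4: add op=0x5b:7|rd=0:3|rs=7:3|pad=0:19 ⇒ 0xb6380000 ⇒ little 00 00 38 b6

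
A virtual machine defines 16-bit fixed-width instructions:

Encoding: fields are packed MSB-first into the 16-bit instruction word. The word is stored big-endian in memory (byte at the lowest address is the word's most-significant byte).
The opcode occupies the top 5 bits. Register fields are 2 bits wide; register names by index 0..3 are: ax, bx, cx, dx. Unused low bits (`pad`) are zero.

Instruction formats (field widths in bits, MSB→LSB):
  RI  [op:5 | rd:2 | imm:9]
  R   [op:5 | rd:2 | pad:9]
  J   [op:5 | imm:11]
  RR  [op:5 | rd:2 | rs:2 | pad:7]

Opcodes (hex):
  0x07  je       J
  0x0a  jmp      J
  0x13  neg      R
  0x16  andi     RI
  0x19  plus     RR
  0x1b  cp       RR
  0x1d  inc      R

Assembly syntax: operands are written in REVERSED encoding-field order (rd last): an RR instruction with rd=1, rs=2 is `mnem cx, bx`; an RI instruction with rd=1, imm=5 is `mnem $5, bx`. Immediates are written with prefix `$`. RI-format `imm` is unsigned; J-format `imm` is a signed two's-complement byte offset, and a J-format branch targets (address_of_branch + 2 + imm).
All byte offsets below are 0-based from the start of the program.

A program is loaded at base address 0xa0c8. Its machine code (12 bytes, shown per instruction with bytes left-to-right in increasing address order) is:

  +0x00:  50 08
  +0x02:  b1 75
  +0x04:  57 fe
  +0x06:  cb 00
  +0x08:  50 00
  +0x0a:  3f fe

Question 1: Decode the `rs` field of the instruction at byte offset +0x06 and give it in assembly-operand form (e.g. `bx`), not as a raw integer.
@+06  big-endian(cb 00) = 0xcb00
  opcode bits[15:11]=0x19: plus/RR
  rd@[10:9]=0x1 ⇒ bx
  rs@[8:7]=0x2 ⇒ cx

cx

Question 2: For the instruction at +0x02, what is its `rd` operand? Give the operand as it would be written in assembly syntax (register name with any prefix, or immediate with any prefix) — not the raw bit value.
+0x02: b1 75 ⇒ word 0xb175 (big)
  op=0xb175>>11=0x16 ⇒ andi (RI)
  rd: (w>>9)&0x3=0x0 → ax
  imm: (w>>0)&0x1ff=0x175 → $373

ax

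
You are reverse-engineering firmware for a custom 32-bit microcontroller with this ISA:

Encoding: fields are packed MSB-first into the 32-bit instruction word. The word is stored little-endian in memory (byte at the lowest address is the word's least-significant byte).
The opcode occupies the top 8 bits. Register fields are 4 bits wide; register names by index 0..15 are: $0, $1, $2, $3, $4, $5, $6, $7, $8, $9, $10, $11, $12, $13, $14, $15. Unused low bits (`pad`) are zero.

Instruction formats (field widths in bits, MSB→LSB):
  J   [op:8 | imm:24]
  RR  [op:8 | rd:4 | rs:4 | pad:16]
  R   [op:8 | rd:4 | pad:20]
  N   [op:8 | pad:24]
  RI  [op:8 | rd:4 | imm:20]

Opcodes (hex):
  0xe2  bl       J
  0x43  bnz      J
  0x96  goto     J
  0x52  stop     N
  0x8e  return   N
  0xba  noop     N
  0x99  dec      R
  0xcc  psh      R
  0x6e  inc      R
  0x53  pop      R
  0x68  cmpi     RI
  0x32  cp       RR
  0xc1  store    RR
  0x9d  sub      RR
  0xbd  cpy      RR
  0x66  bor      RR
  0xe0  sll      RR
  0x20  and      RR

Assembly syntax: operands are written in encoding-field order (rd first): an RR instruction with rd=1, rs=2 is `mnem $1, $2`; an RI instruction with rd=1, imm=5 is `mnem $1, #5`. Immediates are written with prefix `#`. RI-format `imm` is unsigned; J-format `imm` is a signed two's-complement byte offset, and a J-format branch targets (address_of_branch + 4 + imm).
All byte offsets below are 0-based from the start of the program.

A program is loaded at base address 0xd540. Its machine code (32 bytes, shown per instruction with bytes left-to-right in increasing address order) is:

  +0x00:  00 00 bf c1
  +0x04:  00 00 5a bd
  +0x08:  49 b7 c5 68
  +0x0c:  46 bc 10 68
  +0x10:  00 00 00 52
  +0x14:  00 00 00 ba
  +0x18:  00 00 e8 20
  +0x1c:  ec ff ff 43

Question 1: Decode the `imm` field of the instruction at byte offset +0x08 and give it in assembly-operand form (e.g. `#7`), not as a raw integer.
#374601

@+08  little-endian(49 b7 c5 68) = 0x68c5b749
  op=0x68c5b749>>24=0x68 ⇒ cmpi (RI)
  rd: (w>>20)&0xf=0xc → $12
  imm: (w>>0)&0xfffff=0x5b749 → #374601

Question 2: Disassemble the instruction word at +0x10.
+0x10: 00 00 00 52 ⇒ word 0x52000000 (little)
  top 8b → 0x52 → stop [N]

stop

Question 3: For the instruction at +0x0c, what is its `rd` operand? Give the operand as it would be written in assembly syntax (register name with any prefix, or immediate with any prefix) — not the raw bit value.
off 0x0c: read 46 bc 10 68 as little → 0x6810bc46
  op=0x6810bc46>>24=0x68 ⇒ cmpi (RI)
  rd@[23:20]=0x1 ⇒ $1
  imm@[19:0]=0xbc46 ⇒ #48198

$1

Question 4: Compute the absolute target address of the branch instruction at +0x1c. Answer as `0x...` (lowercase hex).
@+1c  little-endian(ec ff ff 43) = 0x43ffffec
  opcode bits[31:24]=0x43: bnz/J
  imm: (w>>0)&0xffffff=0xffffec (s24→-20) → #-20
  target = base 0xd540 + off 0x1c + 4 + imm -20 = 0xd54c

0xd54c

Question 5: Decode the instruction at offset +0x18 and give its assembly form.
and $14, $8

+0x18: 00 00 e8 20 ⇒ word 0x20e80000 (little)
  op=0x20e80000>>24=0x20 ⇒ and (RR)
  [23:20] rd=14 = $14
  [19:16] rs=8 = $8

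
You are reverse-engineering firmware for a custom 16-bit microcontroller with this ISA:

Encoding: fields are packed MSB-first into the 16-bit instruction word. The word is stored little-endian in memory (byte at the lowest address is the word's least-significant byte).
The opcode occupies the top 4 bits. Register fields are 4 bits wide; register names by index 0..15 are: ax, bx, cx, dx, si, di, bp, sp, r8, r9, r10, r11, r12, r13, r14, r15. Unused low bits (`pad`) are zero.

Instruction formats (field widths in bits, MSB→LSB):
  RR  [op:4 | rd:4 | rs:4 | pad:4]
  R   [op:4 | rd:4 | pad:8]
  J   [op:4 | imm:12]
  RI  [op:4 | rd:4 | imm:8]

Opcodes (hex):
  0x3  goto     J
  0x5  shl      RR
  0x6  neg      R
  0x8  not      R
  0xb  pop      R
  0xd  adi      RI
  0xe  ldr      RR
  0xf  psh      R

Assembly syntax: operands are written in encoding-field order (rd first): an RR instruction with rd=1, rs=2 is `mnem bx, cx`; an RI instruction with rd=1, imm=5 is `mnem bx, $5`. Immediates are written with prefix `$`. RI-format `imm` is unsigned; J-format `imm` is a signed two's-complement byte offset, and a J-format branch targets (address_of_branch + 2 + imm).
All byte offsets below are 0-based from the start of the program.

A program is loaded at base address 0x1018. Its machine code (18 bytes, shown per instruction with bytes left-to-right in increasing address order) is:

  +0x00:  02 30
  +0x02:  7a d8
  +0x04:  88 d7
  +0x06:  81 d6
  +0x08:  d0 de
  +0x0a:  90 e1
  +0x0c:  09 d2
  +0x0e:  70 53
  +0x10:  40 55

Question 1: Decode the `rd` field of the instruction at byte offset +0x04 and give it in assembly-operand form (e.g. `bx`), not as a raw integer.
@+04  little-endian(88 d7) = 0xd788
  op=0xd788>>12=0xd ⇒ adi (RI)
  [11:8] rd=7 = sp
  [7:0] imm=136 = $136

sp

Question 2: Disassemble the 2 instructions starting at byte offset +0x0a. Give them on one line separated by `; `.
off 0x0a: read 90 e1 as little → 0xe190
  op=0xe190>>12=0xe ⇒ ldr (RR)
  rd: (w>>8)&0xf=0x1 → bx
  rs: (w>>4)&0xf=0x9 → r9
off 0x0c: read 09 d2 as little → 0xd209
  op=0xd209>>12=0xd ⇒ adi (RI)
  rd: (w>>8)&0xf=0x2 → cx
  imm: (w>>0)&0xff=0x9 → $9

ldr bx, r9; adi cx, $9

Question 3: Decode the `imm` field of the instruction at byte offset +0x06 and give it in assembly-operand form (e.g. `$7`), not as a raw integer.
$129

@+06  little-endian(81 d6) = 0xd681
  op=0xd681>>12=0xd ⇒ adi (RI)
  rd: (w>>8)&0xf=0x6 → bp
  imm: (w>>0)&0xff=0x81 → $129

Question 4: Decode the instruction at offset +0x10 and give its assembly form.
shl di, si

[10] 40 55 → 0x5540
  op=0x5540>>12=0x5 ⇒ shl (RR)
  rd@[11:8]=0x5 ⇒ di
  rs@[7:4]=0x4 ⇒ si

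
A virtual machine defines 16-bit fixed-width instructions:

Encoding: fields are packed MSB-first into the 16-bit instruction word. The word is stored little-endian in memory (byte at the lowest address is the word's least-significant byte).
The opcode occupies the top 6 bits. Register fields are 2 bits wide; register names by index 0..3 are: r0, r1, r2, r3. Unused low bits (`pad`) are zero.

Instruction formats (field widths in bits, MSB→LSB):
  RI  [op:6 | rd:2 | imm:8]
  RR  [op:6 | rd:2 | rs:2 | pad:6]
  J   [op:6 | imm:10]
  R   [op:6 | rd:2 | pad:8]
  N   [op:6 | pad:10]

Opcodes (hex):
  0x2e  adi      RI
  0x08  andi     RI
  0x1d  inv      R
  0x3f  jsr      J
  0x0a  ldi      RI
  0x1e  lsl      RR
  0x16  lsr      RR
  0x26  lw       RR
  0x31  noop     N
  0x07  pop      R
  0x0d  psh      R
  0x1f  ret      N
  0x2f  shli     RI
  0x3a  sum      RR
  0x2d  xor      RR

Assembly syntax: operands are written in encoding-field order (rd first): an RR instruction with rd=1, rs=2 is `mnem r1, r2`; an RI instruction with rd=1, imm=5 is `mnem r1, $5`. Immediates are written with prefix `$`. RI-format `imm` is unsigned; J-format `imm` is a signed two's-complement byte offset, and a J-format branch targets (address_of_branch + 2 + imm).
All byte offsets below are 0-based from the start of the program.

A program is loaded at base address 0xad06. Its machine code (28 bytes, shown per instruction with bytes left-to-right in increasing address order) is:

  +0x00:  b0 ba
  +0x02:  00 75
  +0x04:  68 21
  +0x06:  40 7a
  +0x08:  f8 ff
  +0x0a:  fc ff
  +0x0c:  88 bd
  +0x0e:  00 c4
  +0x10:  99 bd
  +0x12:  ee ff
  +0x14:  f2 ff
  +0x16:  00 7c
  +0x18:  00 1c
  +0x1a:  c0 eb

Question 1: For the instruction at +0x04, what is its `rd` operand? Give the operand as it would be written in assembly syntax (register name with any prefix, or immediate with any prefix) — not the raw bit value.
r1

off 0x04: read 68 21 as little → 0x2168
  op=0x2168>>10=0x8 ⇒ andi (RI)
  rd: (w>>8)&0x3=0x1 → r1
  imm: (w>>0)&0xff=0x68 → $104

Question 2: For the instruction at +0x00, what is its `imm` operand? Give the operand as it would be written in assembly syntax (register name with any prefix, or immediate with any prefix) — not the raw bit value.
$176

+0x00: b0 ba ⇒ word 0xbab0 (little)
  op=0xbab0>>10=0x2e ⇒ adi (RI)
  rd@[9:8]=0x2 ⇒ r2
  imm@[7:0]=0xb0 ⇒ $176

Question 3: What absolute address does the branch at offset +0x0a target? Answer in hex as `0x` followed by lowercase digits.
[0a] fc ff → 0xfffc
  op=0xfffc>>10=0x3f ⇒ jsr (J)
  imm: (w>>0)&0x3ff=0x3fc (s10→-4) → $-4
  target = base 0xad06 + off 0x0a + 2 + imm -4 = 0xad0e

0xad0e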